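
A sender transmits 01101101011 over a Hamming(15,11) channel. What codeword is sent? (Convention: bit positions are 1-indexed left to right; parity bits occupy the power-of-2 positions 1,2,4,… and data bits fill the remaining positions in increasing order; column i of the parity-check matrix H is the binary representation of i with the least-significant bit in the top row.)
Codeword c = d · G (mod 2), d = 01101101011:
  c[0] = d·G[:,0] = (01101101011)·(11011010101) mod 2 = 0+1+0+0+1+0+0+0+0+0+1 mod 2 = 1
  c[1] = d·G[:,1] = (01101101011)·(10110110011) mod 2 = 0+0+1+0+0+1+0+0+0+1+1 mod 2 = 0
  c[2] = d·G[:,2] = (01101101011)·(10000000000) mod 2 = 0+0+0+0+0+0+0+0+0+0+0 mod 2 = 0
  c[3] = d·G[:,3] = (01101101011)·(01110001111) mod 2 = 0+1+1+0+0+0+0+1+0+1+1 mod 2 = 1
  c[4] = d·G[:,4] = (01101101011)·(01000000000) mod 2 = 0+1+0+0+0+0+0+0+0+0+0 mod 2 = 1
  c[5] = d·G[:,5] = (01101101011)·(00100000000) mod 2 = 0+0+1+0+0+0+0+0+0+0+0 mod 2 = 1
  c[6] = d·G[:,6] = (01101101011)·(00010000000) mod 2 = 0+0+0+0+0+0+0+0+0+0+0 mod 2 = 0
  c[7] = d·G[:,7] = (01101101011)·(00001111111) mod 2 = 0+0+0+0+1+1+0+1+0+1+1 mod 2 = 1
  c[8] = d·G[:,8] = (01101101011)·(00001000000) mod 2 = 0+0+0+0+1+0+0+0+0+0+0 mod 2 = 1
  c[9] = d·G[:,9] = (01101101011)·(00000100000) mod 2 = 0+0+0+0+0+1+0+0+0+0+0 mod 2 = 1
  c[10] = d·G[:,10] = (01101101011)·(00000010000) mod 2 = 0+0+0+0+0+0+0+0+0+0+0 mod 2 = 0
  c[11] = d·G[:,11] = (01101101011)·(00000001000) mod 2 = 0+0+0+0+0+0+0+1+0+0+0 mod 2 = 1
  c[12] = d·G[:,12] = (01101101011)·(00000000100) mod 2 = 0+0+0+0+0+0+0+0+0+0+0 mod 2 = 0
  c[13] = d·G[:,13] = (01101101011)·(00000000010) mod 2 = 0+0+0+0+0+0+0+0+0+1+0 mod 2 = 1
  c[14] = d·G[:,14] = (01101101011)·(00000000001) mod 2 = 0+0+0+0+0+0+0+0+0+0+1 mod 2 = 1
Codeword = 100111011101011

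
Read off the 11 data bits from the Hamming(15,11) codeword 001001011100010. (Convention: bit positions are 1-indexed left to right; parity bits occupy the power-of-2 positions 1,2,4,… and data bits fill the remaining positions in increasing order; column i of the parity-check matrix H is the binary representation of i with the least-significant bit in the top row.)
Parity bits occupy power-of-2 positions; data bits are at positions {3,5,6,7,9,10,11,12,13,14,15} (1-indexed).
Extract: c[3]=1 c[5]=0 c[6]=1 c[7]=0 c[9]=1 c[10]=1 c[11]=0 c[12]=0 c[13]=0 c[14]=1 c[15]=0
Data = 10101100010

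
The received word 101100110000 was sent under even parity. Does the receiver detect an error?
Sum of received bits: 1+0+1+1+0+0+1+1+0+0+0+0 = 5; 5 mod 2 = 1. Result is 1 ≠ 0 → error detected.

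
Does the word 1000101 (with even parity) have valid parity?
Sum of all bits: 1+0+0+0+1+0+1 = 3; 3 mod 2 = 1. Result is 1 → parity error detected.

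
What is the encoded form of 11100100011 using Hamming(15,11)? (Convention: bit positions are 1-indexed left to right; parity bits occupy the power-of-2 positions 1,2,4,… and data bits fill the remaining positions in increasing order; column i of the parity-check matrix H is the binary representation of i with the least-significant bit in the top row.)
Codeword c = d · G (mod 2), d = 11100100011:
  c[0] = d·G[:,0] = (11100100011)·(11011010101) mod 2 = 1+1+0+0+0+0+0+0+0+0+1 mod 2 = 1
  c[1] = d·G[:,1] = (11100100011)·(10110110011) mod 2 = 1+0+1+0+0+1+0+0+0+1+1 mod 2 = 1
  c[2] = d·G[:,2] = (11100100011)·(10000000000) mod 2 = 1+0+0+0+0+0+0+0+0+0+0 mod 2 = 1
  c[3] = d·G[:,3] = (11100100011)·(01110001111) mod 2 = 0+1+1+0+0+0+0+0+0+1+1 mod 2 = 0
  c[4] = d·G[:,4] = (11100100011)·(01000000000) mod 2 = 0+1+0+0+0+0+0+0+0+0+0 mod 2 = 1
  c[5] = d·G[:,5] = (11100100011)·(00100000000) mod 2 = 0+0+1+0+0+0+0+0+0+0+0 mod 2 = 1
  c[6] = d·G[:,6] = (11100100011)·(00010000000) mod 2 = 0+0+0+0+0+0+0+0+0+0+0 mod 2 = 0
  c[7] = d·G[:,7] = (11100100011)·(00001111111) mod 2 = 0+0+0+0+0+1+0+0+0+1+1 mod 2 = 1
  c[8] = d·G[:,8] = (11100100011)·(00001000000) mod 2 = 0+0+0+0+0+0+0+0+0+0+0 mod 2 = 0
  c[9] = d·G[:,9] = (11100100011)·(00000100000) mod 2 = 0+0+0+0+0+1+0+0+0+0+0 mod 2 = 1
  c[10] = d·G[:,10] = (11100100011)·(00000010000) mod 2 = 0+0+0+0+0+0+0+0+0+0+0 mod 2 = 0
  c[11] = d·G[:,11] = (11100100011)·(00000001000) mod 2 = 0+0+0+0+0+0+0+0+0+0+0 mod 2 = 0
  c[12] = d·G[:,12] = (11100100011)·(00000000100) mod 2 = 0+0+0+0+0+0+0+0+0+0+0 mod 2 = 0
  c[13] = d·G[:,13] = (11100100011)·(00000000010) mod 2 = 0+0+0+0+0+0+0+0+0+1+0 mod 2 = 1
  c[14] = d·G[:,14] = (11100100011)·(00000000001) mod 2 = 0+0+0+0+0+0+0+0+0+0+1 mod 2 = 1
Codeword = 111011010100011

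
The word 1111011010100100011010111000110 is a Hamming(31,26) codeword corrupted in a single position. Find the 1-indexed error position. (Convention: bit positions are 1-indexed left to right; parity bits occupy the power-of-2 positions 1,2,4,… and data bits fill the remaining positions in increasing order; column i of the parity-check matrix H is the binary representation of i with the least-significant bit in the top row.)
Syndrome s = H · r^T (mod 2), r = 1111011010100100011010111000110:
  s[0] = (1010101010101010101010101010101)·(1111011010100100011010111000110) mod 2 = 1+0+1+0+0+0+1+0+1+0+1+0+0+0+0+0+0+0+1+0+1+0+1+0+1+0+0+0+1+0+0 mod 2 = 0
  s[1] = (0110011001100110011001100110011)·(1111011010100100011010111000110) mod 2 = 0+1+1+0+0+1+1+0+0+0+1+0+0+1+0+0+0+1+1+0+0+0+1+0+0+0+0+0+0+1+0 mod 2 = 0
  s[2] = (0001111000011110000111100001111)·(1111011010100100011010111000110) mod 2 = 0+0+0+1+0+1+1+0+0+0+0+0+0+1+0+0+0+0+0+0+1+0+1+0+0+0+0+0+1+1+0 mod 2 = 0
  s[3] = (0000000111111110000000011111111)·(1111011010100100011010111000110) mod 2 = 0+0+0+0+0+0+0+0+1+0+1+0+0+1+0+0+0+0+0+0+0+0+0+1+1+0+0+0+1+1+0 mod 2 = 1
  s[4] = (0000000000000001111111111111111)·(1111011010100100011010111000110) mod 2 = 0+0+0+0+0+0+0+0+0+0+0+0+0+0+0+0+0+1+1+0+1+0+1+1+1+0+0+0+1+1+0 mod 2 = 0
Syndrome = 00010
Column i of H is the binary representation of i, so the syndrome is the binary index of the flipped bit.
Read s = 00010 with s[0] as LSB: 0·2^0 + 0·2^1 + 0·2^2 + 1·2^3 + 0·2^4 = 8.
Error is at bit position 8.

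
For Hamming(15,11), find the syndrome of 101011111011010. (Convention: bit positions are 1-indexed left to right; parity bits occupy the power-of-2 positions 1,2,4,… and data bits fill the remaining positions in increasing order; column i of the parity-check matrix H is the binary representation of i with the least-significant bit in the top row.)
Syndrome s = H · r^T (mod 2), r = 101011111011010:
  s[0] = (101010101010101)·(101011111011010) mod 2 = 1+0+1+0+1+0+1+0+1+0+1+0+0+0+0 mod 2 = 0
  s[1] = (011001100110011)·(101011111011010) mod 2 = 0+0+1+0+0+1+1+0+0+0+1+0+0+1+0 mod 2 = 1
  s[2] = (000111100001111)·(101011111011010) mod 2 = 0+0+0+0+1+1+1+0+0+0+0+1+0+1+0 mod 2 = 1
  s[3] = (000000011111111)·(101011111011010) mod 2 = 0+0+0+0+0+0+0+1+1+0+1+1+0+1+0 mod 2 = 1
Syndrome = 0111
Non-zero syndrome: error at position 14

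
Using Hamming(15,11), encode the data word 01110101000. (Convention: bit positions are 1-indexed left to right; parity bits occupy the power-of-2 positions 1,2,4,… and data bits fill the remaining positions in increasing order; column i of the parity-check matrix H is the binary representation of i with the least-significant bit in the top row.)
Codeword c = d · G (mod 2), d = 01110101000:
  c[0] = d·G[:,0] = (01110101000)·(11011010101) mod 2 = 0+1+0+1+0+0+0+0+0+0+0 mod 2 = 0
  c[1] = d·G[:,1] = (01110101000)·(10110110011) mod 2 = 0+0+1+1+0+1+0+0+0+0+0 mod 2 = 1
  c[2] = d·G[:,2] = (01110101000)·(10000000000) mod 2 = 0+0+0+0+0+0+0+0+0+0+0 mod 2 = 0
  c[3] = d·G[:,3] = (01110101000)·(01110001111) mod 2 = 0+1+1+1+0+0+0+1+0+0+0 mod 2 = 0
  c[4] = d·G[:,4] = (01110101000)·(01000000000) mod 2 = 0+1+0+0+0+0+0+0+0+0+0 mod 2 = 1
  c[5] = d·G[:,5] = (01110101000)·(00100000000) mod 2 = 0+0+1+0+0+0+0+0+0+0+0 mod 2 = 1
  c[6] = d·G[:,6] = (01110101000)·(00010000000) mod 2 = 0+0+0+1+0+0+0+0+0+0+0 mod 2 = 1
  c[7] = d·G[:,7] = (01110101000)·(00001111111) mod 2 = 0+0+0+0+0+1+0+1+0+0+0 mod 2 = 0
  c[8] = d·G[:,8] = (01110101000)·(00001000000) mod 2 = 0+0+0+0+0+0+0+0+0+0+0 mod 2 = 0
  c[9] = d·G[:,9] = (01110101000)·(00000100000) mod 2 = 0+0+0+0+0+1+0+0+0+0+0 mod 2 = 1
  c[10] = d·G[:,10] = (01110101000)·(00000010000) mod 2 = 0+0+0+0+0+0+0+0+0+0+0 mod 2 = 0
  c[11] = d·G[:,11] = (01110101000)·(00000001000) mod 2 = 0+0+0+0+0+0+0+1+0+0+0 mod 2 = 1
  c[12] = d·G[:,12] = (01110101000)·(00000000100) mod 2 = 0+0+0+0+0+0+0+0+0+0+0 mod 2 = 0
  c[13] = d·G[:,13] = (01110101000)·(00000000010) mod 2 = 0+0+0+0+0+0+0+0+0+0+0 mod 2 = 0
  c[14] = d·G[:,14] = (01110101000)·(00000000001) mod 2 = 0+0+0+0+0+0+0+0+0+0+0 mod 2 = 0
Codeword = 010011100101000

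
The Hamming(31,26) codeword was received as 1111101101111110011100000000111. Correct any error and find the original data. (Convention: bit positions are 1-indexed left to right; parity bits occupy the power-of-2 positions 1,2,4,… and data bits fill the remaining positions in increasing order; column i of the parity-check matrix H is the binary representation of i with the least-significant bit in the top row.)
Syndrome s = H · r^T (mod 2), r = 1111101101111110011100000000111:
  s[0] = (1010101010101010101010101010101)·(1111101101111110011100000000111) mod 2 = 1+0+1+0+1+0+1+0+0+0+1+0+1+0+1+0+0+0+1+0+0+0+0+0+0+0+0+0+1+0+1 mod 2 = 0
  s[1] = (0110011001100110011001100110011)·(1111101101111110011100000000111) mod 2 = 0+1+1+0+0+0+1+0+0+1+1+0+0+1+1+0+0+1+1+0+0+0+0+0+0+0+0+0+0+1+1 mod 2 = 1
  s[2] = (0001111000011110000111100001111)·(1111101101111110011100000000111) mod 2 = 0+0+0+1+1+0+1+0+0+0+0+1+1+1+1+0+0+0+0+1+0+0+0+0+0+0+0+0+1+1+1 mod 2 = 1
  s[3] = (0000000111111110000000011111111)·(1111101101111110011100000000111) mod 2 = 0+0+0+0+0+0+0+1+0+1+1+1+1+1+1+0+0+0+0+0+0+0+0+0+0+0+0+0+1+1+1 mod 2 = 0
  s[4] = (0000000000000001111111111111111)·(1111101101111110011100000000111) mod 2 = 0+0+0+0+0+0+0+0+0+0+0+0+0+0+0+0+0+1+1+1+0+0+0+0+0+0+0+0+1+1+1 mod 2 = 0
Syndrome = 01100
Column 6 of H equals this syndrome → error at bit 6 (1-indexed).
Flip bit 6: 1111101101111110011100000000111 → 1111111101111110011100000000111
Extract data bits at positions {3,5,6,7,9,10,11,12,13,14,15,17,18,19,20,21,22,23,24,25,26,27,28,29,30,31}: 11110111111011100000000111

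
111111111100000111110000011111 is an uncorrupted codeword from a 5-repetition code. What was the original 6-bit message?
Split into 5-bit blocks: 11111 11111 00000 11111 00000 11111
Data = 110101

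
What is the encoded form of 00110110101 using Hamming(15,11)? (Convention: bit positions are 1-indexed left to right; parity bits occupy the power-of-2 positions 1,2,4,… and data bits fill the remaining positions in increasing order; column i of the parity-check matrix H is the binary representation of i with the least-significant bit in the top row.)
Codeword c = d · G (mod 2), d = 00110110101:
  c[0] = d·G[:,0] = (00110110101)·(11011010101) mod 2 = 0+0+0+1+0+0+1+0+1+0+1 mod 2 = 0
  c[1] = d·G[:,1] = (00110110101)·(10110110011) mod 2 = 0+0+1+1+0+1+1+0+0+0+1 mod 2 = 1
  c[2] = d·G[:,2] = (00110110101)·(10000000000) mod 2 = 0+0+0+0+0+0+0+0+0+0+0 mod 2 = 0
  c[3] = d·G[:,3] = (00110110101)·(01110001111) mod 2 = 0+0+1+1+0+0+0+0+1+0+1 mod 2 = 0
  c[4] = d·G[:,4] = (00110110101)·(01000000000) mod 2 = 0+0+0+0+0+0+0+0+0+0+0 mod 2 = 0
  c[5] = d·G[:,5] = (00110110101)·(00100000000) mod 2 = 0+0+1+0+0+0+0+0+0+0+0 mod 2 = 1
  c[6] = d·G[:,6] = (00110110101)·(00010000000) mod 2 = 0+0+0+1+0+0+0+0+0+0+0 mod 2 = 1
  c[7] = d·G[:,7] = (00110110101)·(00001111111) mod 2 = 0+0+0+0+0+1+1+0+1+0+1 mod 2 = 0
  c[8] = d·G[:,8] = (00110110101)·(00001000000) mod 2 = 0+0+0+0+0+0+0+0+0+0+0 mod 2 = 0
  c[9] = d·G[:,9] = (00110110101)·(00000100000) mod 2 = 0+0+0+0+0+1+0+0+0+0+0 mod 2 = 1
  c[10] = d·G[:,10] = (00110110101)·(00000010000) mod 2 = 0+0+0+0+0+0+1+0+0+0+0 mod 2 = 1
  c[11] = d·G[:,11] = (00110110101)·(00000001000) mod 2 = 0+0+0+0+0+0+0+0+0+0+0 mod 2 = 0
  c[12] = d·G[:,12] = (00110110101)·(00000000100) mod 2 = 0+0+0+0+0+0+0+0+1+0+0 mod 2 = 1
  c[13] = d·G[:,13] = (00110110101)·(00000000010) mod 2 = 0+0+0+0+0+0+0+0+0+0+0 mod 2 = 0
  c[14] = d·G[:,14] = (00110110101)·(00000000001) mod 2 = 0+0+0+0+0+0+0+0+0+0+1 mod 2 = 1
Codeword = 010001100110101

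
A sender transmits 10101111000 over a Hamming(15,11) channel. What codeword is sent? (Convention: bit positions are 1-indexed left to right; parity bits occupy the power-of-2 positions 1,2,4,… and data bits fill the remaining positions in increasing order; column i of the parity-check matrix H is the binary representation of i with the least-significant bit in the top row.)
Codeword c = d · G (mod 2), d = 10101111000:
  c[0] = d·G[:,0] = (10101111000)·(11011010101) mod 2 = 1+0+0+0+1+0+1+0+0+0+0 mod 2 = 1
  c[1] = d·G[:,1] = (10101111000)·(10110110011) mod 2 = 1+0+1+0+0+1+1+0+0+0+0 mod 2 = 0
  c[2] = d·G[:,2] = (10101111000)·(10000000000) mod 2 = 1+0+0+0+0+0+0+0+0+0+0 mod 2 = 1
  c[3] = d·G[:,3] = (10101111000)·(01110001111) mod 2 = 0+0+1+0+0+0+0+1+0+0+0 mod 2 = 0
  c[4] = d·G[:,4] = (10101111000)·(01000000000) mod 2 = 0+0+0+0+0+0+0+0+0+0+0 mod 2 = 0
  c[5] = d·G[:,5] = (10101111000)·(00100000000) mod 2 = 0+0+1+0+0+0+0+0+0+0+0 mod 2 = 1
  c[6] = d·G[:,6] = (10101111000)·(00010000000) mod 2 = 0+0+0+0+0+0+0+0+0+0+0 mod 2 = 0
  c[7] = d·G[:,7] = (10101111000)·(00001111111) mod 2 = 0+0+0+0+1+1+1+1+0+0+0 mod 2 = 0
  c[8] = d·G[:,8] = (10101111000)·(00001000000) mod 2 = 0+0+0+0+1+0+0+0+0+0+0 mod 2 = 1
  c[9] = d·G[:,9] = (10101111000)·(00000100000) mod 2 = 0+0+0+0+0+1+0+0+0+0+0 mod 2 = 1
  c[10] = d·G[:,10] = (10101111000)·(00000010000) mod 2 = 0+0+0+0+0+0+1+0+0+0+0 mod 2 = 1
  c[11] = d·G[:,11] = (10101111000)·(00000001000) mod 2 = 0+0+0+0+0+0+0+1+0+0+0 mod 2 = 1
  c[12] = d·G[:,12] = (10101111000)·(00000000100) mod 2 = 0+0+0+0+0+0+0+0+0+0+0 mod 2 = 0
  c[13] = d·G[:,13] = (10101111000)·(00000000010) mod 2 = 0+0+0+0+0+0+0+0+0+0+0 mod 2 = 0
  c[14] = d·G[:,14] = (10101111000)·(00000000001) mod 2 = 0+0+0+0+0+0+0+0+0+0+0 mod 2 = 0
Codeword = 101001001111000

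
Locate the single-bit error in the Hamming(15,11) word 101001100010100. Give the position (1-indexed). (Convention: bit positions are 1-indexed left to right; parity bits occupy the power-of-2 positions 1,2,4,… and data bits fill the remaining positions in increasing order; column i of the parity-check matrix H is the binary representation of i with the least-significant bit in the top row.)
Syndrome s = H · r^T (mod 2), r = 101001100010100:
  s[0] = (101010101010101)·(101001100010100) mod 2 = 1+0+1+0+0+0+1+0+0+0+1+0+1+0+0 mod 2 = 1
  s[1] = (011001100110011)·(101001100010100) mod 2 = 0+0+1+0+0+1+1+0+0+0+1+0+0+0+0 mod 2 = 0
  s[2] = (000111100001111)·(101001100010100) mod 2 = 0+0+0+0+0+1+1+0+0+0+0+0+1+0+0 mod 2 = 1
  s[3] = (000000011111111)·(101001100010100) mod 2 = 0+0+0+0+0+0+0+0+0+0+1+0+1+0+0 mod 2 = 0
Syndrome = 1010
Column i of H is the binary representation of i, so the syndrome is the binary index of the flipped bit.
Read s = 1010 with s[0] as LSB: 1·2^0 + 0·2^1 + 1·2^2 + 0·2^3 = 5.
Error is at bit position 5.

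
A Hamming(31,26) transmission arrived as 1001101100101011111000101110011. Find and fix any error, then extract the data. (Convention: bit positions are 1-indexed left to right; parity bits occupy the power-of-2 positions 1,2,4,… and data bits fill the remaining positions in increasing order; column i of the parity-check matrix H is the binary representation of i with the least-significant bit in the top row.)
Syndrome s = H · r^T (mod 2), r = 1001101100101011111000101110011:
  s[0] = (1010101010101010101010101010101)·(1001101100101011111000101110011) mod 2 = 1+0+0+0+1+0+1+0+0+0+1+0+1+0+1+0+1+0+1+0+0+0+1+0+1+0+1+0+0+0+1 mod 2 = 0
  s[1] = (0110011001100110011001100110011)·(1001101100101011111000101110011) mod 2 = 0+0+0+0+0+0+1+0+0+0+1+0+0+0+1+0+0+1+1+0+0+0+1+0+0+1+1+0+0+1+1 mod 2 = 0
  s[2] = (0001111000011110000111100001111)·(1001101100101011111000101110011) mod 2 = 0+0+0+1+1+0+1+0+0+0+0+0+1+0+1+0+0+0+0+0+0+0+1+0+0+0+0+0+0+1+1 mod 2 = 0
  s[3] = (0000000111111110000000011111111)·(1001101100101011111000101110011) mod 2 = 0+0+0+0+0+0+0+1+0+0+1+0+1+0+1+0+0+0+0+0+0+0+0+0+1+1+1+0+0+1+1 mod 2 = 1
  s[4] = (0000000000000001111111111111111)·(1001101100101011111000101110011) mod 2 = 0+0+0+0+0+0+0+0+0+0+0+0+0+0+0+1+1+1+1+0+0+0+1+0+1+1+1+0+0+1+1 mod 2 = 0
Syndrome = 00010
Column 8 of H equals this syndrome → error at bit 8 (1-indexed).
Flip bit 8: 1001101100101011111000101110011 → 1001101000101011111000101110011
Extract data bits at positions {3,5,6,7,9,10,11,12,13,14,15,17,18,19,20,21,22,23,24,25,26,27,28,29,30,31}: 01010010101111000101110011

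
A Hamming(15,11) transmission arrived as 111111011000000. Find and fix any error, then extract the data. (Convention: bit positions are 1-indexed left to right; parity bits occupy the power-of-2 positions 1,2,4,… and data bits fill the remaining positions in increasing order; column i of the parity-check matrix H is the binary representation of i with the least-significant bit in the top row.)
Syndrome s = H · r^T (mod 2), r = 111111011000000:
  s[0] = (101010101010101)·(111111011000000) mod 2 = 1+0+1+0+1+0+0+0+1+0+0+0+0+0+0 mod 2 = 0
  s[1] = (011001100110011)·(111111011000000) mod 2 = 0+1+1+0+0+1+0+0+0+0+0+0+0+0+0 mod 2 = 1
  s[2] = (000111100001111)·(111111011000000) mod 2 = 0+0+0+1+1+1+0+0+0+0+0+0+0+0+0 mod 2 = 1
  s[3] = (000000011111111)·(111111011000000) mod 2 = 0+0+0+0+0+0+0+1+1+0+0+0+0+0+0 mod 2 = 0
Syndrome = 0110
Column 6 of H equals this syndrome → error at bit 6 (1-indexed).
Flip bit 6: 111111011000000 → 111110011000000
Extract data bits at positions {3,5,6,7,9,10,11,12,13,14,15}: 11001000000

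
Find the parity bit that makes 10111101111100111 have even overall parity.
Sum of data bits: 1+0+1+1+1+1+0+1+1+1+1+1+0+0+1+1+1 = 13.
13 mod 2 = 1, so parity bit = 1.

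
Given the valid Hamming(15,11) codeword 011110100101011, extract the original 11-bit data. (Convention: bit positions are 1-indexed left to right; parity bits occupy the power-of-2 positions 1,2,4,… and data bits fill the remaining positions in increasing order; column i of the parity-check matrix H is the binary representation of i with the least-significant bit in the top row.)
Parity bits occupy power-of-2 positions; data bits are at positions {3,5,6,7,9,10,11,12,13,14,15} (1-indexed).
Extract: c[3]=1 c[5]=1 c[6]=0 c[7]=1 c[9]=0 c[10]=1 c[11]=0 c[12]=1 c[13]=0 c[14]=1 c[15]=1
Data = 11010101011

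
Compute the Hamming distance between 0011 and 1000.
XOR = 1011, count of 1s = 3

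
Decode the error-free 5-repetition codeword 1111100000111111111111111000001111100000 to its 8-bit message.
Split into 5-bit blocks: 11111 00000 11111 11111 11111 00000 11111 00000
Data = 10111010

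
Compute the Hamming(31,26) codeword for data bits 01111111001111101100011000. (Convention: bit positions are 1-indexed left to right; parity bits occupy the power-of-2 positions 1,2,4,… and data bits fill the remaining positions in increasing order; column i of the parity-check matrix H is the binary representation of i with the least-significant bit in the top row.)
Codeword c = d · G (mod 2), d = 01111111001111101100011000:
  c[0] = d·G[:,0] = (01111111001111101100011000)·(11011010101101010101010101) mod 2 = 0+1+0+1+1+0+1+0+0+0+1+1+0+1+0+0+0+1+0+0+0+1+0+0+0+0 mod 2 = 1
  c[1] = d·G[:,1] = (01111111001111101100011000)·(10110110011011001100110011) mod 2 = 0+0+1+1+0+1+1+0+0+0+1+0+1+1+0+0+1+1+0+0+0+1+0+0+0+0 mod 2 = 0
  c[2] = d·G[:,2] = (01111111001111101100011000)·(10000000000000000000000000) mod 2 = 0+0+0+0+0+0+0+0+0+0+0+0+0+0+0+0+0+0+0+0+0+0+0+0+0+0 mod 2 = 0
  c[3] = d·G[:,3] = (01111111001111101100011000)·(01110001111000111100001111) mod 2 = 0+1+1+1+0+0+0+1+0+0+1+0+0+0+1+0+1+1+0+0+0+0+1+0+0+0 mod 2 = 1
  c[4] = d·G[:,4] = (01111111001111101100011000)·(01000000000000000000000000) mod 2 = 0+1+0+0+0+0+0+0+0+0+0+0+0+0+0+0+0+0+0+0+0+0+0+0+0+0 mod 2 = 1
  c[5] = d·G[:,5] = (01111111001111101100011000)·(00100000000000000000000000) mod 2 = 0+0+1+0+0+0+0+0+0+0+0+0+0+0+0+0+0+0+0+0+0+0+0+0+0+0 mod 2 = 1
  c[6] = d·G[:,6] = (01111111001111101100011000)·(00010000000000000000000000) mod 2 = 0+0+0+1+0+0+0+0+0+0+0+0+0+0+0+0+0+0+0+0+0+0+0+0+0+0 mod 2 = 1
  c[7] = d·G[:,7] = (01111111001111101100011000)·(00001111111000000011111111) mod 2 = 0+0+0+0+1+1+1+1+0+0+1+0+0+0+0+0+0+0+0+0+0+1+1+0+0+0 mod 2 = 1
  c[8] = d·G[:,8] = (01111111001111101100011000)·(00001000000000000000000000) mod 2 = 0+0+0+0+1+0+0+0+0+0+0+0+0+0+0+0+0+0+0+0+0+0+0+0+0+0 mod 2 = 1
  c[9] = d·G[:,9] = (01111111001111101100011000)·(00000100000000000000000000) mod 2 = 0+0+0+0+0+1+0+0+0+0+0+0+0+0+0+0+0+0+0+0+0+0+0+0+0+0 mod 2 = 1
  c[10] = d·G[:,10] = (01111111001111101100011000)·(00000010000000000000000000) mod 2 = 0+0+0+0+0+0+1+0+0+0+0+0+0+0+0+0+0+0+0+0+0+0+0+0+0+0 mod 2 = 1
  c[11] = d·G[:,11] = (01111111001111101100011000)·(00000001000000000000000000) mod 2 = 0+0+0+0+0+0+0+1+0+0+0+0+0+0+0+0+0+0+0+0+0+0+0+0+0+0 mod 2 = 1
  c[12] = d·G[:,12] = (01111111001111101100011000)·(00000000100000000000000000) mod 2 = 0+0+0+0+0+0+0+0+0+0+0+0+0+0+0+0+0+0+0+0+0+0+0+0+0+0 mod 2 = 0
  c[13] = d·G[:,13] = (01111111001111101100011000)·(00000000010000000000000000) mod 2 = 0+0+0+0+0+0+0+0+0+0+0+0+0+0+0+0+0+0+0+0+0+0+0+0+0+0 mod 2 = 0
  c[14] = d·G[:,14] = (01111111001111101100011000)·(00000000001000000000000000) mod 2 = 0+0+0+0+0+0+0+0+0+0+1+0+0+0+0+0+0+0+0+0+0+0+0+0+0+0 mod 2 = 1
  c[15] = d·G[:,15] = (01111111001111101100011000)·(00000000000111111111111111) mod 2 = 0+0+0+0+0+0+0+0+0+0+0+1+1+1+1+0+1+1+0+0+0+1+1+0+0+0 mod 2 = 0
  c[16] = d·G[:,16] = (01111111001111101100011000)·(00000000000100000000000000) mod 2 = 0+0+0+0+0+0+0+0+0+0+0+1+0+0+0+0+0+0+0+0+0+0+0+0+0+0 mod 2 = 1
  c[17] = d·G[:,17] = (01111111001111101100011000)·(00000000000010000000000000) mod 2 = 0+0+0+0+0+0+0+0+0+0+0+0+1+0+0+0+0+0+0+0+0+0+0+0+0+0 mod 2 = 1
  c[18] = d·G[:,18] = (01111111001111101100011000)·(00000000000001000000000000) mod 2 = 0+0+0+0+0+0+0+0+0+0+0+0+0+1+0+0+0+0+0+0+0+0+0+0+0+0 mod 2 = 1
  c[19] = d·G[:,19] = (01111111001111101100011000)·(00000000000000100000000000) mod 2 = 0+0+0+0+0+0+0+0+0+0+0+0+0+0+1+0+0+0+0+0+0+0+0+0+0+0 mod 2 = 1
  c[20] = d·G[:,20] = (01111111001111101100011000)·(00000000000000010000000000) mod 2 = 0+0+0+0+0+0+0+0+0+0+0+0+0+0+0+0+0+0+0+0+0+0+0+0+0+0 mod 2 = 0
  c[21] = d·G[:,21] = (01111111001111101100011000)·(00000000000000001000000000) mod 2 = 0+0+0+0+0+0+0+0+0+0+0+0+0+0+0+0+1+0+0+0+0+0+0+0+0+0 mod 2 = 1
  c[22] = d·G[:,22] = (01111111001111101100011000)·(00000000000000000100000000) mod 2 = 0+0+0+0+0+0+0+0+0+0+0+0+0+0+0+0+0+1+0+0+0+0+0+0+0+0 mod 2 = 1
  c[23] = d·G[:,23] = (01111111001111101100011000)·(00000000000000000010000000) mod 2 = 0+0+0+0+0+0+0+0+0+0+0+0+0+0+0+0+0+0+0+0+0+0+0+0+0+0 mod 2 = 0
  c[24] = d·G[:,24] = (01111111001111101100011000)·(00000000000000000001000000) mod 2 = 0+0+0+0+0+0+0+0+0+0+0+0+0+0+0+0+0+0+0+0+0+0+0+0+0+0 mod 2 = 0
  c[25] = d·G[:,25] = (01111111001111101100011000)·(00000000000000000000100000) mod 2 = 0+0+0+0+0+0+0+0+0+0+0+0+0+0+0+0+0+0+0+0+0+0+0+0+0+0 mod 2 = 0
  c[26] = d·G[:,26] = (01111111001111101100011000)·(00000000000000000000010000) mod 2 = 0+0+0+0+0+0+0+0+0+0+0+0+0+0+0+0+0+0+0+0+0+1+0+0+0+0 mod 2 = 1
  c[27] = d·G[:,27] = (01111111001111101100011000)·(00000000000000000000001000) mod 2 = 0+0+0+0+0+0+0+0+0+0+0+0+0+0+0+0+0+0+0+0+0+0+1+0+0+0 mod 2 = 1
  c[28] = d·G[:,28] = (01111111001111101100011000)·(00000000000000000000000100) mod 2 = 0+0+0+0+0+0+0+0+0+0+0+0+0+0+0+0+0+0+0+0+0+0+0+0+0+0 mod 2 = 0
  c[29] = d·G[:,29] = (01111111001111101100011000)·(00000000000000000000000010) mod 2 = 0+0+0+0+0+0+0+0+0+0+0+0+0+0+0+0+0+0+0+0+0+0+0+0+0+0 mod 2 = 0
  c[30] = d·G[:,30] = (01111111001111101100011000)·(00000000000000000000000001) mod 2 = 0+0+0+0+0+0+0+0+0+0+0+0+0+0+0+0+0+0+0+0+0+0+0+0+0+0 mod 2 = 0
Codeword = 1001111111110010111101100011000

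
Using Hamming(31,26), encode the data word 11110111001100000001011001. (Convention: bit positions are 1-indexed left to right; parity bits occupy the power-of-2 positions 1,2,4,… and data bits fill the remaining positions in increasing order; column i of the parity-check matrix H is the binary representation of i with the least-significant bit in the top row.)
Codeword c = d · G (mod 2), d = 11110111001100000001011001:
  c[0] = d·G[:,0] = (11110111001100000001011001)·(11011010101101010101010101) mod 2 = 1+1+0+1+0+0+1+0+0+0+1+1+0+0+0+0+0+0+0+1+0+1+0+0+0+1 mod 2 = 1
  c[1] = d·G[:,1] = (11110111001100000001011001)·(10110110011011001100110011) mod 2 = 1+0+1+1+0+1+1+0+0+0+1+0+0+0+0+0+0+0+0+0+0+1+0+0+0+1 mod 2 = 0
  c[2] = d·G[:,2] = (11110111001100000001011001)·(10000000000000000000000000) mod 2 = 1+0+0+0+0+0+0+0+0+0+0+0+0+0+0+0+0+0+0+0+0+0+0+0+0+0 mod 2 = 1
  c[3] = d·G[:,3] = (11110111001100000001011001)·(01110001111000111100001111) mod 2 = 0+1+1+1+0+0+0+1+0+0+1+0+0+0+0+0+0+0+0+0+0+0+1+0+0+1 mod 2 = 1
  c[4] = d·G[:,4] = (11110111001100000001011001)·(01000000000000000000000000) mod 2 = 0+1+0+0+0+0+0+0+0+0+0+0+0+0+0+0+0+0+0+0+0+0+0+0+0+0 mod 2 = 1
  c[5] = d·G[:,5] = (11110111001100000001011001)·(00100000000000000000000000) mod 2 = 0+0+1+0+0+0+0+0+0+0+0+0+0+0+0+0+0+0+0+0+0+0+0+0+0+0 mod 2 = 1
  c[6] = d·G[:,6] = (11110111001100000001011001)·(00010000000000000000000000) mod 2 = 0+0+0+1+0+0+0+0+0+0+0+0+0+0+0+0+0+0+0+0+0+0+0+0+0+0 mod 2 = 1
  c[7] = d·G[:,7] = (11110111001100000001011001)·(00001111111000000011111111) mod 2 = 0+0+0+0+0+1+1+1+0+0+1+0+0+0+0+0+0+0+0+1+0+1+1+0+0+1 mod 2 = 0
  c[8] = d·G[:,8] = (11110111001100000001011001)·(00001000000000000000000000) mod 2 = 0+0+0+0+0+0+0+0+0+0+0+0+0+0+0+0+0+0+0+0+0+0+0+0+0+0 mod 2 = 0
  c[9] = d·G[:,9] = (11110111001100000001011001)·(00000100000000000000000000) mod 2 = 0+0+0+0+0+1+0+0+0+0+0+0+0+0+0+0+0+0+0+0+0+0+0+0+0+0 mod 2 = 1
  c[10] = d·G[:,10] = (11110111001100000001011001)·(00000010000000000000000000) mod 2 = 0+0+0+0+0+0+1+0+0+0+0+0+0+0+0+0+0+0+0+0+0+0+0+0+0+0 mod 2 = 1
  c[11] = d·G[:,11] = (11110111001100000001011001)·(00000001000000000000000000) mod 2 = 0+0+0+0+0+0+0+1+0+0+0+0+0+0+0+0+0+0+0+0+0+0+0+0+0+0 mod 2 = 1
  c[12] = d·G[:,12] = (11110111001100000001011001)·(00000000100000000000000000) mod 2 = 0+0+0+0+0+0+0+0+0+0+0+0+0+0+0+0+0+0+0+0+0+0+0+0+0+0 mod 2 = 0
  c[13] = d·G[:,13] = (11110111001100000001011001)·(00000000010000000000000000) mod 2 = 0+0+0+0+0+0+0+0+0+0+0+0+0+0+0+0+0+0+0+0+0+0+0+0+0+0 mod 2 = 0
  c[14] = d·G[:,14] = (11110111001100000001011001)·(00000000001000000000000000) mod 2 = 0+0+0+0+0+0+0+0+0+0+1+0+0+0+0+0+0+0+0+0+0+0+0+0+0+0 mod 2 = 1
  c[15] = d·G[:,15] = (11110111001100000001011001)·(00000000000111111111111111) mod 2 = 0+0+0+0+0+0+0+0+0+0+0+1+0+0+0+0+0+0+0+1+0+1+1+0+0+1 mod 2 = 1
  c[16] = d·G[:,16] = (11110111001100000001011001)·(00000000000100000000000000) mod 2 = 0+0+0+0+0+0+0+0+0+0+0+1+0+0+0+0+0+0+0+0+0+0+0+0+0+0 mod 2 = 1
  c[17] = d·G[:,17] = (11110111001100000001011001)·(00000000000010000000000000) mod 2 = 0+0+0+0+0+0+0+0+0+0+0+0+0+0+0+0+0+0+0+0+0+0+0+0+0+0 mod 2 = 0
  c[18] = d·G[:,18] = (11110111001100000001011001)·(00000000000001000000000000) mod 2 = 0+0+0+0+0+0+0+0+0+0+0+0+0+0+0+0+0+0+0+0+0+0+0+0+0+0 mod 2 = 0
  c[19] = d·G[:,19] = (11110111001100000001011001)·(00000000000000100000000000) mod 2 = 0+0+0+0+0+0+0+0+0+0+0+0+0+0+0+0+0+0+0+0+0+0+0+0+0+0 mod 2 = 0
  c[20] = d·G[:,20] = (11110111001100000001011001)·(00000000000000010000000000) mod 2 = 0+0+0+0+0+0+0+0+0+0+0+0+0+0+0+0+0+0+0+0+0+0+0+0+0+0 mod 2 = 0
  c[21] = d·G[:,21] = (11110111001100000001011001)·(00000000000000001000000000) mod 2 = 0+0+0+0+0+0+0+0+0+0+0+0+0+0+0+0+0+0+0+0+0+0+0+0+0+0 mod 2 = 0
  c[22] = d·G[:,22] = (11110111001100000001011001)·(00000000000000000100000000) mod 2 = 0+0+0+0+0+0+0+0+0+0+0+0+0+0+0+0+0+0+0+0+0+0+0+0+0+0 mod 2 = 0
  c[23] = d·G[:,23] = (11110111001100000001011001)·(00000000000000000010000000) mod 2 = 0+0+0+0+0+0+0+0+0+0+0+0+0+0+0+0+0+0+0+0+0+0+0+0+0+0 mod 2 = 0
  c[24] = d·G[:,24] = (11110111001100000001011001)·(00000000000000000001000000) mod 2 = 0+0+0+0+0+0+0+0+0+0+0+0+0+0+0+0+0+0+0+1+0+0+0+0+0+0 mod 2 = 1
  c[25] = d·G[:,25] = (11110111001100000001011001)·(00000000000000000000100000) mod 2 = 0+0+0+0+0+0+0+0+0+0+0+0+0+0+0+0+0+0+0+0+0+0+0+0+0+0 mod 2 = 0
  c[26] = d·G[:,26] = (11110111001100000001011001)·(00000000000000000000010000) mod 2 = 0+0+0+0+0+0+0+0+0+0+0+0+0+0+0+0+0+0+0+0+0+1+0+0+0+0 mod 2 = 1
  c[27] = d·G[:,27] = (11110111001100000001011001)·(00000000000000000000001000) mod 2 = 0+0+0+0+0+0+0+0+0+0+0+0+0+0+0+0+0+0+0+0+0+0+1+0+0+0 mod 2 = 1
  c[28] = d·G[:,28] = (11110111001100000001011001)·(00000000000000000000000100) mod 2 = 0+0+0+0+0+0+0+0+0+0+0+0+0+0+0+0+0+0+0+0+0+0+0+0+0+0 mod 2 = 0
  c[29] = d·G[:,29] = (11110111001100000001011001)·(00000000000000000000000010) mod 2 = 0+0+0+0+0+0+0+0+0+0+0+0+0+0+0+0+0+0+0+0+0+0+0+0+0+0 mod 2 = 0
  c[30] = d·G[:,30] = (11110111001100000001011001)·(00000000000000000000000001) mod 2 = 0+0+0+0+0+0+0+0+0+0+0+0+0+0+0+0+0+0+0+0+0+0+0+0+0+1 mod 2 = 1
Codeword = 1011111001110011100000001011001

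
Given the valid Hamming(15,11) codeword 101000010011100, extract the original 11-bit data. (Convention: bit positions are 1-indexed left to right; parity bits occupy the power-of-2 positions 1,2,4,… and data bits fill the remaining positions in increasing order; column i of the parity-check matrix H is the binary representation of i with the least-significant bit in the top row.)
Parity bits occupy power-of-2 positions; data bits are at positions {3,5,6,7,9,10,11,12,13,14,15} (1-indexed).
Extract: c[3]=1 c[5]=0 c[6]=0 c[7]=0 c[9]=0 c[10]=0 c[11]=1 c[12]=1 c[13]=1 c[14]=0 c[15]=0
Data = 10000011100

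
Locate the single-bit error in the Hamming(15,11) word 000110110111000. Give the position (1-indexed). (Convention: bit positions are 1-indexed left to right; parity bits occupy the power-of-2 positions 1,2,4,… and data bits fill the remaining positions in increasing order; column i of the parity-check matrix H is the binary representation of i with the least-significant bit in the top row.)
Syndrome s = H · r^T (mod 2), r = 000110110111000:
  s[0] = (101010101010101)·(000110110111000) mod 2 = 0+0+0+0+1+0+1+0+0+0+1+0+0+0+0 mod 2 = 1
  s[1] = (011001100110011)·(000110110111000) mod 2 = 0+0+0+0+0+0+1+0+0+1+1+0+0+0+0 mod 2 = 1
  s[2] = (000111100001111)·(000110110111000) mod 2 = 0+0+0+1+1+0+1+0+0+0+0+1+0+0+0 mod 2 = 0
  s[3] = (000000011111111)·(000110110111000) mod 2 = 0+0+0+0+0+0+0+1+0+1+1+1+0+0+0 mod 2 = 0
Syndrome = 1100
Column i of H is the binary representation of i, so the syndrome is the binary index of the flipped bit.
Read s = 1100 with s[0] as LSB: 1·2^0 + 1·2^1 + 0·2^2 + 0·2^3 = 3.
Error is at bit position 3.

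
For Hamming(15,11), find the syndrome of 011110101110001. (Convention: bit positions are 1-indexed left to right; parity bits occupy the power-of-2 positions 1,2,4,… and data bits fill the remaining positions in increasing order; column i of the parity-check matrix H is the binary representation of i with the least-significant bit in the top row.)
Syndrome s = H · r^T (mod 2), r = 011110101110001:
  s[0] = (101010101010101)·(011110101110001) mod 2 = 0+0+1+0+1+0+1+0+1+0+1+0+0+0+1 mod 2 = 0
  s[1] = (011001100110011)·(011110101110001) mod 2 = 0+1+1+0+0+0+1+0+0+1+1+0+0+0+1 mod 2 = 0
  s[2] = (000111100001111)·(011110101110001) mod 2 = 0+0+0+1+1+0+1+0+0+0+0+0+0+0+1 mod 2 = 0
  s[3] = (000000011111111)·(011110101110001) mod 2 = 0+0+0+0+0+0+0+0+1+1+1+0+0+0+1 mod 2 = 0
Syndrome = 0000
s = 0: no error detected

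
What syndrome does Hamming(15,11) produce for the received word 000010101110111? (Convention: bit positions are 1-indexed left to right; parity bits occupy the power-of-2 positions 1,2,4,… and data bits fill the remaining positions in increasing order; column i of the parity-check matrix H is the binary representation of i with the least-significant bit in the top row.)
Syndrome s = H · r^T (mod 2), r = 000010101110111:
  s[0] = (101010101010101)·(000010101110111) mod 2 = 0+0+0+0+1+0+1+0+1+0+1+0+1+0+1 mod 2 = 0
  s[1] = (011001100110011)·(000010101110111) mod 2 = 0+0+0+0+0+0+1+0+0+1+1+0+0+1+1 mod 2 = 1
  s[2] = (000111100001111)·(000010101110111) mod 2 = 0+0+0+0+1+0+1+0+0+0+0+0+1+1+1 mod 2 = 1
  s[3] = (000000011111111)·(000010101110111) mod 2 = 0+0+0+0+0+0+0+0+1+1+1+0+1+1+1 mod 2 = 0
Syndrome = 0110
Non-zero syndrome: error at position 6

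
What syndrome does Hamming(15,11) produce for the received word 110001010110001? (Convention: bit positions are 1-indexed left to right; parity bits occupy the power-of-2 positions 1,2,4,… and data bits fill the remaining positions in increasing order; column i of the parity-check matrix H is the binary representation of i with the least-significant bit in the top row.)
Syndrome s = H · r^T (mod 2), r = 110001010110001:
  s[0] = (101010101010101)·(110001010110001) mod 2 = 1+0+0+0+0+0+0+0+0+0+1+0+0+0+1 mod 2 = 1
  s[1] = (011001100110011)·(110001010110001) mod 2 = 0+1+0+0+0+1+0+0+0+1+1+0+0+0+1 mod 2 = 1
  s[2] = (000111100001111)·(110001010110001) mod 2 = 0+0+0+0+0+1+0+0+0+0+0+0+0+0+1 mod 2 = 0
  s[3] = (000000011111111)·(110001010110001) mod 2 = 0+0+0+0+0+0+0+1+0+1+1+0+0+0+1 mod 2 = 0
Syndrome = 1100
Non-zero syndrome: error at position 3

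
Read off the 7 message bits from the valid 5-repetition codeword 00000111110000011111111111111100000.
Split into 5-bit blocks: 00000 11111 00000 11111 11111 11111 00000
Data = 0101110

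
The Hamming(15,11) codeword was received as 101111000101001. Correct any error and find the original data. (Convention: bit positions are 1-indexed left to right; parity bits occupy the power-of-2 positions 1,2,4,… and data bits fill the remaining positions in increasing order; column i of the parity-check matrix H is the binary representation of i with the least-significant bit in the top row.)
Syndrome s = H · r^T (mod 2), r = 101111000101001:
  s[0] = (101010101010101)·(101111000101001) mod 2 = 1+0+1+0+1+0+0+0+0+0+0+0+0+0+1 mod 2 = 0
  s[1] = (011001100110011)·(101111000101001) mod 2 = 0+0+1+0+0+1+0+0+0+1+0+0+0+0+1 mod 2 = 0
  s[2] = (000111100001111)·(101111000101001) mod 2 = 0+0+0+1+1+1+0+0+0+0+0+1+0+0+1 mod 2 = 1
  s[3] = (000000011111111)·(101111000101001) mod 2 = 0+0+0+0+0+0+0+0+0+1+0+1+0+0+1 mod 2 = 1
Syndrome = 0011
Column 12 of H equals this syndrome → error at bit 12 (1-indexed).
Flip bit 12: 101111000101001 → 101111000100001
Extract data bits at positions {3,5,6,7,9,10,11,12,13,14,15}: 11100100001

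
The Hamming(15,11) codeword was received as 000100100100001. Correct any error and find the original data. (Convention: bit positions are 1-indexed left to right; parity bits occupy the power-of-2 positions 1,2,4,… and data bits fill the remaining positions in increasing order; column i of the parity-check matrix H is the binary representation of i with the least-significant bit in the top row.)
Syndrome s = H · r^T (mod 2), r = 000100100100001:
  s[0] = (101010101010101)·(000100100100001) mod 2 = 0+0+0+0+0+0+1+0+0+0+0+0+0+0+1 mod 2 = 0
  s[1] = (011001100110011)·(000100100100001) mod 2 = 0+0+0+0+0+0+1+0+0+1+0+0+0+0+1 mod 2 = 1
  s[2] = (000111100001111)·(000100100100001) mod 2 = 0+0+0+1+0+0+1+0+0+0+0+0+0+0+1 mod 2 = 1
  s[3] = (000000011111111)·(000100100100001) mod 2 = 0+0+0+0+0+0+0+0+0+1+0+0+0+0+1 mod 2 = 0
Syndrome = 0110
Column 6 of H equals this syndrome → error at bit 6 (1-indexed).
Flip bit 6: 000100100100001 → 000101100100001
Extract data bits at positions {3,5,6,7,9,10,11,12,13,14,15}: 00110100001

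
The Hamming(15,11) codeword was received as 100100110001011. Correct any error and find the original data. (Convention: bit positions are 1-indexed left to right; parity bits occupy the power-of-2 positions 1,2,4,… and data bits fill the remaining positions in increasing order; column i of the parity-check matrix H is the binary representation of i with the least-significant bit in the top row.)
Syndrome s = H · r^T (mod 2), r = 100100110001011:
  s[0] = (101010101010101)·(100100110001011) mod 2 = 1+0+0+0+0+0+1+0+0+0+0+0+0+0+1 mod 2 = 1
  s[1] = (011001100110011)·(100100110001011) mod 2 = 0+0+0+0+0+0+1+0+0+0+0+0+0+1+1 mod 2 = 1
  s[2] = (000111100001111)·(100100110001011) mod 2 = 0+0+0+1+0+0+1+0+0+0+0+1+0+1+1 mod 2 = 1
  s[3] = (000000011111111)·(100100110001011) mod 2 = 0+0+0+0+0+0+0+1+0+0+0+1+0+1+1 mod 2 = 0
Syndrome = 1110
Column 7 of H equals this syndrome → error at bit 7 (1-indexed).
Flip bit 7: 100100110001011 → 100100010001011
Extract data bits at positions {3,5,6,7,9,10,11,12,13,14,15}: 00000001011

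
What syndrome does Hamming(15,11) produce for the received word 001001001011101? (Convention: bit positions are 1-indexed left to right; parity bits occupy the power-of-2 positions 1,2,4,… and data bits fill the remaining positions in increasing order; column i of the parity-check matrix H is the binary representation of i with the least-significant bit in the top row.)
Syndrome s = H · r^T (mod 2), r = 001001001011101:
  s[0] = (101010101010101)·(001001001011101) mod 2 = 0+0+1+0+0+0+0+0+1+0+1+0+1+0+1 mod 2 = 1
  s[1] = (011001100110011)·(001001001011101) mod 2 = 0+0+1+0+0+1+0+0+0+0+1+0+0+0+1 mod 2 = 0
  s[2] = (000111100001111)·(001001001011101) mod 2 = 0+0+0+0+0+1+0+0+0+0+0+1+1+0+1 mod 2 = 0
  s[3] = (000000011111111)·(001001001011101) mod 2 = 0+0+0+0+0+0+0+0+1+0+1+1+1+0+1 mod 2 = 1
Syndrome = 1001
Non-zero syndrome: error at position 9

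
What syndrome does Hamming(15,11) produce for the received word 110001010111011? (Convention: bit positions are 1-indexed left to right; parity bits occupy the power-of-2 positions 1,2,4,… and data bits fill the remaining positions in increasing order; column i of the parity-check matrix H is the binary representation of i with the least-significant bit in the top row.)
Syndrome s = H · r^T (mod 2), r = 110001010111011:
  s[0] = (101010101010101)·(110001010111011) mod 2 = 1+0+0+0+0+0+0+0+0+0+1+0+0+0+1 mod 2 = 1
  s[1] = (011001100110011)·(110001010111011) mod 2 = 0+1+0+0+0+1+0+0+0+1+1+0+0+1+1 mod 2 = 0
  s[2] = (000111100001111)·(110001010111011) mod 2 = 0+0+0+0+0+1+0+0+0+0+0+1+0+1+1 mod 2 = 0
  s[3] = (000000011111111)·(110001010111011) mod 2 = 0+0+0+0+0+0+0+1+0+1+1+1+0+1+1 mod 2 = 0
Syndrome = 1000
Non-zero syndrome: error at position 1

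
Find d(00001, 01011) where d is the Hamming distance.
XOR = 01010, count of 1s = 2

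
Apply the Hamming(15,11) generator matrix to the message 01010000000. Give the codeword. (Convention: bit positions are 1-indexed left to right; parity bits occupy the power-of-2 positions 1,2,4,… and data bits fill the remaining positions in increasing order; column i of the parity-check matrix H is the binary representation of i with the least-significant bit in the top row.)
Codeword c = d · G (mod 2), d = 01010000000:
  c[0] = d·G[:,0] = (01010000000)·(11011010101) mod 2 = 0+1+0+1+0+0+0+0+0+0+0 mod 2 = 0
  c[1] = d·G[:,1] = (01010000000)·(10110110011) mod 2 = 0+0+0+1+0+0+0+0+0+0+0 mod 2 = 1
  c[2] = d·G[:,2] = (01010000000)·(10000000000) mod 2 = 0+0+0+0+0+0+0+0+0+0+0 mod 2 = 0
  c[3] = d·G[:,3] = (01010000000)·(01110001111) mod 2 = 0+1+0+1+0+0+0+0+0+0+0 mod 2 = 0
  c[4] = d·G[:,4] = (01010000000)·(01000000000) mod 2 = 0+1+0+0+0+0+0+0+0+0+0 mod 2 = 1
  c[5] = d·G[:,5] = (01010000000)·(00100000000) mod 2 = 0+0+0+0+0+0+0+0+0+0+0 mod 2 = 0
  c[6] = d·G[:,6] = (01010000000)·(00010000000) mod 2 = 0+0+0+1+0+0+0+0+0+0+0 mod 2 = 1
  c[7] = d·G[:,7] = (01010000000)·(00001111111) mod 2 = 0+0+0+0+0+0+0+0+0+0+0 mod 2 = 0
  c[8] = d·G[:,8] = (01010000000)·(00001000000) mod 2 = 0+0+0+0+0+0+0+0+0+0+0 mod 2 = 0
  c[9] = d·G[:,9] = (01010000000)·(00000100000) mod 2 = 0+0+0+0+0+0+0+0+0+0+0 mod 2 = 0
  c[10] = d·G[:,10] = (01010000000)·(00000010000) mod 2 = 0+0+0+0+0+0+0+0+0+0+0 mod 2 = 0
  c[11] = d·G[:,11] = (01010000000)·(00000001000) mod 2 = 0+0+0+0+0+0+0+0+0+0+0 mod 2 = 0
  c[12] = d·G[:,12] = (01010000000)·(00000000100) mod 2 = 0+0+0+0+0+0+0+0+0+0+0 mod 2 = 0
  c[13] = d·G[:,13] = (01010000000)·(00000000010) mod 2 = 0+0+0+0+0+0+0+0+0+0+0 mod 2 = 0
  c[14] = d·G[:,14] = (01010000000)·(00000000001) mod 2 = 0+0+0+0+0+0+0+0+0+0+0 mod 2 = 0
Codeword = 010010100000000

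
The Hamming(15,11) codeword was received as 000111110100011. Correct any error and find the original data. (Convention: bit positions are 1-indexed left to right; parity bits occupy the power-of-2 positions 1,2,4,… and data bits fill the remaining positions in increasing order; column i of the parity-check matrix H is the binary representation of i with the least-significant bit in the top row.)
Syndrome s = H · r^T (mod 2), r = 000111110100011:
  s[0] = (101010101010101)·(000111110100011) mod 2 = 0+0+0+0+1+0+1+0+0+0+0+0+0+0+1 mod 2 = 1
  s[1] = (011001100110011)·(000111110100011) mod 2 = 0+0+0+0+0+1+1+0+0+1+0+0+0+1+1 mod 2 = 1
  s[2] = (000111100001111)·(000111110100011) mod 2 = 0+0+0+1+1+1+1+0+0+0+0+0+0+1+1 mod 2 = 0
  s[3] = (000000011111111)·(000111110100011) mod 2 = 0+0+0+0+0+0+0+1+0+1+0+0+0+1+1 mod 2 = 0
Syndrome = 1100
Column 3 of H equals this syndrome → error at bit 3 (1-indexed).
Flip bit 3: 000111110100011 → 001111110100011
Extract data bits at positions {3,5,6,7,9,10,11,12,13,14,15}: 11110100011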